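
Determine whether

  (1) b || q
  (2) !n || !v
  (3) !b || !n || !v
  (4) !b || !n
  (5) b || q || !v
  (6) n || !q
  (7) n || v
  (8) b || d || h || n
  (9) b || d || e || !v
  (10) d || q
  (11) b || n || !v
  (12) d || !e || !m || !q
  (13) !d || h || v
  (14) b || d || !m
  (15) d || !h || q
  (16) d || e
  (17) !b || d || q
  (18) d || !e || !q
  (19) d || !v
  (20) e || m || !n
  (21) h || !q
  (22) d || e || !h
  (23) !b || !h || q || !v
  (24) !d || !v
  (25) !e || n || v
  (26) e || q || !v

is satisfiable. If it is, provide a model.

Set d = True.
  then (!d || !v) forces v = False.
  then (n || v) forces n = True.
  then (!d || h || v) forces h = True.
  then (!b || !n) forces b = False.
  then (b || q) forces q = True.
Set m = True.
Set e = True.
All clauses satisfied.

d = True; h = True; q = True; v = False; n = True; m = True; b = False; e = True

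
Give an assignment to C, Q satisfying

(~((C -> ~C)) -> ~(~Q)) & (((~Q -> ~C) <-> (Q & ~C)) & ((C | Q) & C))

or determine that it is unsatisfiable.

Unsatisfiable

Case C = True: the formula simplifies to ~(~Q) & ~Q.
  Q = True: the conjunct ~Q is False.
  Q = False: the conjunct ~(~Q) becomes ~(~False) = False.
Case C = False: the conjunct C is False.
Both cases fail — unsatisfiable.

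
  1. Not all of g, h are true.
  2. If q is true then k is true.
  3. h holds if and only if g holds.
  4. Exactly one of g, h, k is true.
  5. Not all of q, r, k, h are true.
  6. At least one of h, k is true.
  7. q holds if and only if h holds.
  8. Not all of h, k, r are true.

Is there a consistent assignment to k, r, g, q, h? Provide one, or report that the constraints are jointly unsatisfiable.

k=T, r=F, g=F, q=F, h=F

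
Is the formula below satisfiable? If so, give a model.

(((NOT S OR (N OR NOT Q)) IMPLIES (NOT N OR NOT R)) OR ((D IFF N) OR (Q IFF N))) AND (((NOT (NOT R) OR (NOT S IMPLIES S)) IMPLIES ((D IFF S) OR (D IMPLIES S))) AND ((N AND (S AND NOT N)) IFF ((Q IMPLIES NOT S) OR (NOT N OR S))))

The conjunct (N AND (S AND NOT N)) IFF ((Q IMPLIES NOT S) OR (NOT N OR S)) is unsatisfiable on its own:
  S=F, N=F, Q=F: evaluates to False.
  S=F, N=F, Q=T: evaluates to False.
  S=F, N=T, Q=F: evaluates to False.
  S=F, N=T, Q=T: evaluates to False.
  S=T, N=F, Q=F: evaluates to False.
  S=T, N=F, Q=T: evaluates to False.
  S=T, N=T, Q=F: evaluates to False.
  S=T, N=T, Q=T: evaluates to False.
So the whole conjunction is unsatisfiable.

Unsatisfiable — no assignment works.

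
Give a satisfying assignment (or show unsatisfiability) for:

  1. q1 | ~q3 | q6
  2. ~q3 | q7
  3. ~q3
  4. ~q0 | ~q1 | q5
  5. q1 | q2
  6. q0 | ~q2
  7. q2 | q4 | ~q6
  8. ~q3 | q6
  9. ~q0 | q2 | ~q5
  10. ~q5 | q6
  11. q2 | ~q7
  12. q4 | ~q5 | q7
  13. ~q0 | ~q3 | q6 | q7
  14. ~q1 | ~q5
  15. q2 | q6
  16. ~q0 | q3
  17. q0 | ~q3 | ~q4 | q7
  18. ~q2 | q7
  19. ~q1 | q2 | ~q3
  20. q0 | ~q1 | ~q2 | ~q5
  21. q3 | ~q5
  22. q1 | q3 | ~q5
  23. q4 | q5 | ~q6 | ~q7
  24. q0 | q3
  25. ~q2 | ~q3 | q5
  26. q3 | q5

Case q3 = True:
  Clause (~q3) is falsified — contradiction.
Case q3 = False:
  (~q0 | q3) forces q0 = False.
  Clause (q0 | q3) is falsified — contradiction.
Both cases fail, so the formula is unsatisfiable.

Unsatisfiable — no assignment works.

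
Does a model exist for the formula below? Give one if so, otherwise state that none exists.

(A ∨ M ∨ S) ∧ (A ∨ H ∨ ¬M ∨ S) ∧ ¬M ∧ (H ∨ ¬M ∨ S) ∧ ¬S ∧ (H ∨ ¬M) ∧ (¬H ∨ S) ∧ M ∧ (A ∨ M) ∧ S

Unsatisfiable — no assignment works.

Case S = True:
  Clause (¬S) is falsified — contradiction.
Case S = False:
  Clause (S) is falsified — contradiction.
Both cases fail, so the formula is unsatisfiable.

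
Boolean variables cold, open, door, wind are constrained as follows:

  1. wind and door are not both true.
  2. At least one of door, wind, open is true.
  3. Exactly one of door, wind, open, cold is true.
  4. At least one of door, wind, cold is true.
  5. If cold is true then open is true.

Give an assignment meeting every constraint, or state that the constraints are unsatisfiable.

cold = False, open = False, door = True, wind = False

  (1) wind=F, door=T — not both ✓
  (2) {door, wind, open}: 1 true — at least one ✓
  (3) {door, wind, open, cold}: 1 true — exactly one ✓
  (4) {door, wind, cold}: 1 true — at least one ✓
  (5) cold=F ⇒ open: vacuous ✓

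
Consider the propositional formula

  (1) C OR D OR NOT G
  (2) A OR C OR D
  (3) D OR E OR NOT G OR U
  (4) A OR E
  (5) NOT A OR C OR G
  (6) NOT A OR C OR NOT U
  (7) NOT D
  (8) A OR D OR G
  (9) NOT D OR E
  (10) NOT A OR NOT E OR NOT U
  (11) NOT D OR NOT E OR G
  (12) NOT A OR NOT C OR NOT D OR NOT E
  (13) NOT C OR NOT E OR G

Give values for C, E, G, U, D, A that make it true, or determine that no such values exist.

Unit clause (NOT D) forces D = False.
Try C = False:
  (C OR D OR NOT G) forces G = False.
  (A OR C OR D) forces A = True.
  clause (NOT A OR C OR G) is falsified — backtrack.
So C = True.
Set E = True.
  then (NOT C OR NOT E OR G) forces G = True.
Set U = False.
Set A = False.
All clauses satisfied.

C = True, E = True, G = True, U = False, D = False, A = False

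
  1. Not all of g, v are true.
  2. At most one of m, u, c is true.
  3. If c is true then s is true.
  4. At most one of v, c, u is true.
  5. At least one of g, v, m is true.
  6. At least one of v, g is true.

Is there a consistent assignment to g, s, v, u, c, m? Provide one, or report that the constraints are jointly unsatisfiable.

g = True, s = False, v = False, u = False, c = False, m = True

  (1) {g, v}: 1/2 true — not all ✓
  (2) {m, u, c}: 1 true — at most one ✓
  (3) c=F ⇒ s: vacuous ✓
  (4) {v, c, u}: 0 true — at most one ✓
  (5) {g, v, m}: 2 true — at least one ✓
  (6) {v, g}: 1 true — at least one ✓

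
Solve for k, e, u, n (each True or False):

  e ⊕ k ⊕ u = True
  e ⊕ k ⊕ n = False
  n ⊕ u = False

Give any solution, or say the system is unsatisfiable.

Adding constraints 1, 2, 3 mod 2: every variable appears an even number of times on the left, so the left side is 0.
But the right sides sum to 1 (mod 2). 0 ≠ 1 — the system is inconsistent.

The formula is unsatisfiable.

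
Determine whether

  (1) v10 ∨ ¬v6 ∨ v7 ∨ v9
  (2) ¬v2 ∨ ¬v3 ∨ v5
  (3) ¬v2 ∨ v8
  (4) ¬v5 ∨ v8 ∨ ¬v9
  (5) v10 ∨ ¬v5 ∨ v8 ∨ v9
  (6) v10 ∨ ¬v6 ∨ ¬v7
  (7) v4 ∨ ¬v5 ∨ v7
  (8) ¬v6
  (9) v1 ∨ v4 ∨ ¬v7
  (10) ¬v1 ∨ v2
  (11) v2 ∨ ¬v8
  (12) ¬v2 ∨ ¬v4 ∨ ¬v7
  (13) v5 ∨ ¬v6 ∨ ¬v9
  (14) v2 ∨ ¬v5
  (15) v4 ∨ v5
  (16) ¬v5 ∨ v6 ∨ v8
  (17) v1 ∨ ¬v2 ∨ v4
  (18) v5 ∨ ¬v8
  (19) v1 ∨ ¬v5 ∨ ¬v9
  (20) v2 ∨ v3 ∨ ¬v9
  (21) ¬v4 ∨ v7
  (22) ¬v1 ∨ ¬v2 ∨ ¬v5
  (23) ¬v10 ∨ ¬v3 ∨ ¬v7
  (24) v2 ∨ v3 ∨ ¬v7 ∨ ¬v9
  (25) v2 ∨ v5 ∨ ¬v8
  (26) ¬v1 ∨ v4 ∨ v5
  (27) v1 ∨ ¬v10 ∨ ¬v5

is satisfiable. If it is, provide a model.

Unit clause (¬v6) forces v6 = False.
Try v1 = True:
  (¬v1 ∨ v2) forces v2 = True.
  (¬v2 ∨ v8) forces v8 = True.
  (v5 ∨ ¬v8) forces v5 = True.
  clause (¬v1 ∨ ¬v2 ∨ ¬v5) is falsified — backtrack.
So v1 = False.
Set v2 = False.
  then (v2 ∨ ¬v8) forces v8 = False.
  then (v2 ∨ ¬v5) forces v5 = False.
  then (v4 ∨ v5) forces v4 = True.
  then (¬v4 ∨ v7) forces v7 = True.
Set v3 = True.
  then (¬v10 ∨ ¬v3 ∨ ¬v7) forces v10 = False.
Set v9 = True.
All clauses satisfied.

v1=F, v2=F, v3=T, v4=T, v5=F, v6=F, v7=T, v8=F, v9=T, v10=F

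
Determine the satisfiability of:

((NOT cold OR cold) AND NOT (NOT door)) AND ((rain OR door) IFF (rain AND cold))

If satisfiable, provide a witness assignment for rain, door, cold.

rain: True, door: True, cold: True

  (NOT cold OR cold) AND NOT (NOT door) = True
    NOT cold OR cold = True
      NOT cold = False
    NOT (NOT door) = True
      NOT door = False
  (rain OR door) IFF (rain AND cold) = True
    rain OR door = True
    rain AND cold = True
Both conjuncts True, so the formula holds.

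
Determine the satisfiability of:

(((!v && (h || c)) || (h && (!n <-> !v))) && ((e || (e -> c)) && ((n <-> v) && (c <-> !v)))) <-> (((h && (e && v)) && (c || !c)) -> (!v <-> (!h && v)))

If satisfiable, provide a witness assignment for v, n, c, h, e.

v = False; n = False; c = True; h = True; e = True

  (((!v && (h || c)) || (h && (!n <-> !v))) && ((e || (e -> c)) && ((n <-> v) && (c <-> !v)))) <-> (((h && (e && v)) && (c || !c)) -> (!v <-> (!h && v))) = True
    ((!v && (h || c)) || (h && (!n <-> !v))) && ((e || (e -> c)) && ((n <-> v) && (c <-> !v))) = True
      (!v && (h || c)) || (h && (!n <-> !v)) = True
        !v && (h || c) = True
          !v = True
          h || c = True
        h && (!n <-> !v) = True
          !n <-> !v = True
            !n = True
            !v = True
      (e || (e -> c)) && ((n <-> v) && (c <-> !v)) = True
        e || (e -> c) = True
          e -> c = True
        (n <-> v) && (c <-> !v) = True
          n <-> v = True
          c <-> !v = True
            !v = True
    ((h && (e && v)) && (c || !c)) -> (!v <-> (!h && v)) = True
      (h && (e && v)) && (c || !c) = False
        h && (e && v) = False
          e && v = False
        c || !c = True
          !c = False
      !v <-> (!h && v) = False
        !v = True
        !h && v = False
          !h = False
The formula evaluates to True.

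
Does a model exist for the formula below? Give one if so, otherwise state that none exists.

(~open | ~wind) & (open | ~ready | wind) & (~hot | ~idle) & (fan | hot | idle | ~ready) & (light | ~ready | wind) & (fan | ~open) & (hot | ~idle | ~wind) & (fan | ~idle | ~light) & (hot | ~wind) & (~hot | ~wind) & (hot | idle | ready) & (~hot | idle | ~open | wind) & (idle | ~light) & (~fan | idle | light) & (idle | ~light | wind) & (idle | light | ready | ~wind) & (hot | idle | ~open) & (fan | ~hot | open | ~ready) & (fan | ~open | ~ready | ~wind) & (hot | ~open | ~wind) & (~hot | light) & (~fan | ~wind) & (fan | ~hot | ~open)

idle: True, ready: False, fan: False, hot: False, light: False, open: False, wind: False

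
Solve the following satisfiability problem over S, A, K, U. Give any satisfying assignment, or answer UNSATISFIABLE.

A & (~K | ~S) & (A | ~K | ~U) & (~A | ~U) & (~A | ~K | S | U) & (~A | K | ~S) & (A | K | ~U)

Unit clause (A) forces A = True.
In (~A | ~U) only ~U is left, so U = False.
Try S = True:
  (~K | ~S) forces K = False.
  clause (~A | K | ~S) is falsified — backtrack.
So S = False.
  then (~A | ~K | S | U) forces K = False.
Check each clause:
  (A): A holds.
  (~K | ~S): ~K holds.
  (A | ~K | ~U): A holds.
  (~A | ~U): ~U holds.
  (~A | ~K | S | U): ~K holds.
  (~A | K | ~S): ~S holds.
  (A | K | ~U): A holds.
All clauses satisfied.

S: False, A: True, K: False, U: False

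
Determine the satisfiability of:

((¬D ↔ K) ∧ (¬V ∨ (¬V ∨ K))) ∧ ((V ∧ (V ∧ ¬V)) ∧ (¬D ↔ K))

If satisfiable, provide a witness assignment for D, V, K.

No satisfying assignment exists.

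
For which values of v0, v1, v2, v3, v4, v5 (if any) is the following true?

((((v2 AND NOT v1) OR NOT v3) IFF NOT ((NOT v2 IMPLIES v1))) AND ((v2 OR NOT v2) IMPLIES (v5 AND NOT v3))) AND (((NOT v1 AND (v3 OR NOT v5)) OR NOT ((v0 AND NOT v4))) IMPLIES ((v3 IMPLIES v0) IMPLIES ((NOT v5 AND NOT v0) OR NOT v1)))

v0 = True, v1 = False, v2 = False, v3 = False, v4 = True, v5 = True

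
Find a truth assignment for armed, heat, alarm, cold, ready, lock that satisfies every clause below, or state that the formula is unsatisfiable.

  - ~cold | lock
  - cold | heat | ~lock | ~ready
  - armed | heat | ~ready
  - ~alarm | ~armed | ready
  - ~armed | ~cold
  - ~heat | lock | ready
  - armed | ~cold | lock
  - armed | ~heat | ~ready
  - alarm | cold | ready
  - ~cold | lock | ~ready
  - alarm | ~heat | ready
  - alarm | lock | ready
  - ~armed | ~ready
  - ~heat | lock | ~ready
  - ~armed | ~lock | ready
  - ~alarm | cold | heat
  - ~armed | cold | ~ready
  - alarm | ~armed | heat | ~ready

Try armed = True:
  (~armed | ~cold) forces cold = False.
  (~armed | ~ready) forces ready = False.
  (~alarm | ~armed | ready) forces alarm = False.
  clause (alarm | cold | ready) is falsified — backtrack.
So armed = False.
Set heat = True.
  then (armed | ~heat | ~ready) forces ready = False.
  then (alarm | ~heat | ready) forces alarm = True.
  then (~heat | lock | ready) forces lock = True.
Set cold = True.
All clauses satisfied.

armed = False, heat = True, alarm = True, cold = True, ready = False, lock = True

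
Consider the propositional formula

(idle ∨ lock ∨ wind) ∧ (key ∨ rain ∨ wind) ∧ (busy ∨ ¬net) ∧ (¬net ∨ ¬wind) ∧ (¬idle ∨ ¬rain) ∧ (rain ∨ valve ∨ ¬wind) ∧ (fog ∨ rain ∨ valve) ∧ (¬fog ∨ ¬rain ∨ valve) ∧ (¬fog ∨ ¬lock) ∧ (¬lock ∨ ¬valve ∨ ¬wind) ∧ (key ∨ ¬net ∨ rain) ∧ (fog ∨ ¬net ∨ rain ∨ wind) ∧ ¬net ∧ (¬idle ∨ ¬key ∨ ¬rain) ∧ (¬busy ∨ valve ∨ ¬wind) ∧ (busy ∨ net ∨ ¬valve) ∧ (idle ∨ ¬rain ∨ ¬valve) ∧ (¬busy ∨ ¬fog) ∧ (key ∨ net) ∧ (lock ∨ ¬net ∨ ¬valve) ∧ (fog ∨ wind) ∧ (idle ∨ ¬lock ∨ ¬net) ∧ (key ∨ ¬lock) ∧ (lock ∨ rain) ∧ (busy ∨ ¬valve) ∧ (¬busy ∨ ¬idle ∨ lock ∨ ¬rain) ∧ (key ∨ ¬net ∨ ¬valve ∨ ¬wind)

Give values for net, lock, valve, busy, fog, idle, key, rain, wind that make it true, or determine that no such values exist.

net: False, lock: True, valve: False, busy: False, fog: False, idle: False, key: True, rain: True, wind: True

Unit clause (¬net) forces net = False.
In (key ∨ net) only key is left, so key = True.
Set lock = True.
  then (¬fog ∨ ¬lock) forces fog = False.
  then (fog ∨ wind) forces wind = True.
  then (¬lock ∨ ¬valve ∨ ¬wind) forces valve = False.
  then (¬busy ∨ valve ∨ ¬wind) forces busy = False.
  then (rain ∨ valve ∨ ¬wind) forces rain = True.
  then (¬idle ∨ ¬key ∨ ¬rain) forces idle = False.
All clauses satisfied.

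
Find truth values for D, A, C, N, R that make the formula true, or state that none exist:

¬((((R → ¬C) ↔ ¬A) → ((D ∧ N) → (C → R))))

D: True, A: False, C: True, N: True, R: False

  ¬((((R → ¬C) ↔ ¬A) → ((D ∧ N) → (C → R)))) = True
    ((R → ¬C) ↔ ¬A) → ((D ∧ N) → (C → R)) = False
      (R → ¬C) ↔ ¬A = True
        R → ¬C = True
          ¬C = False
        ¬A = True
      (D ∧ N) → (C → R) = False
        D ∧ N = True
        C → R = False
The formula evaluates to True.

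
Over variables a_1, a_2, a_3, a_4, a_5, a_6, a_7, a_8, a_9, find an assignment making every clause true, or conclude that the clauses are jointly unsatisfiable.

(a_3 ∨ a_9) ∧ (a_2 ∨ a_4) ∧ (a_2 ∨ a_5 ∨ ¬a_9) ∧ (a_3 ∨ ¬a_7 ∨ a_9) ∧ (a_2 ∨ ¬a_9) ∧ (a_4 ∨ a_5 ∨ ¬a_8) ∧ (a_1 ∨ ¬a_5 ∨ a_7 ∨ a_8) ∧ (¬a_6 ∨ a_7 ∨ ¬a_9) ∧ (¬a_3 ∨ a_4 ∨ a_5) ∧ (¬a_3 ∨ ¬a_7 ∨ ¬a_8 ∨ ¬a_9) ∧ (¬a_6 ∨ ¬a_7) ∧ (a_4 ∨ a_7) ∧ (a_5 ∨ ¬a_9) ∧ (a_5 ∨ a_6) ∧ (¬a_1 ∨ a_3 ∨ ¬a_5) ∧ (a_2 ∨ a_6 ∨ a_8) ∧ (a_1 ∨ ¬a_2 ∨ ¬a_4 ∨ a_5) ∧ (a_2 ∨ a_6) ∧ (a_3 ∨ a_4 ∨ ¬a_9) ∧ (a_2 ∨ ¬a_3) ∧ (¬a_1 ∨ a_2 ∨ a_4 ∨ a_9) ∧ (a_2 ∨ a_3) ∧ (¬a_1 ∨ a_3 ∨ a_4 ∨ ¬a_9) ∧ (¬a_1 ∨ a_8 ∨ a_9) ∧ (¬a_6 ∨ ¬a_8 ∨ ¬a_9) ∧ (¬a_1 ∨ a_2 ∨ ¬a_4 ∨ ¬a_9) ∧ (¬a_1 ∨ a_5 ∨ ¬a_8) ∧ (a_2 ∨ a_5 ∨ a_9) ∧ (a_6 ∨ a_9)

Set a_1 = True.
Try a_2 = False:
  (a_2 ∨ a_4) forces a_4 = True.
  (a_2 ∨ ¬a_9) forces a_9 = False.
  (a_3 ∨ a_9) forces a_3 = True.
  clause (a_2 ∨ ¬a_3) is falsified — backtrack.
So a_2 = True.
Try a_3 = False:
  (a_3 ∨ a_9) forces a_9 = True.
  (a_5 ∨ ¬a_9) forces a_5 = True.
  clause (¬a_1 ∨ a_3 ∨ ¬a_5) is falsified — backtrack.
So a_3 = True.
Set a_4 = True.
Set a_5 = True.
Set a_6 = False.
  then (a_6 ∨ a_9) forces a_9 = True.
Set a_7 = False.
Set a_8 = False.
All clauses satisfied.

a_1 = True; a_2 = True; a_3 = True; a_4 = True; a_5 = True; a_6 = False; a_7 = False; a_8 = False; a_9 = True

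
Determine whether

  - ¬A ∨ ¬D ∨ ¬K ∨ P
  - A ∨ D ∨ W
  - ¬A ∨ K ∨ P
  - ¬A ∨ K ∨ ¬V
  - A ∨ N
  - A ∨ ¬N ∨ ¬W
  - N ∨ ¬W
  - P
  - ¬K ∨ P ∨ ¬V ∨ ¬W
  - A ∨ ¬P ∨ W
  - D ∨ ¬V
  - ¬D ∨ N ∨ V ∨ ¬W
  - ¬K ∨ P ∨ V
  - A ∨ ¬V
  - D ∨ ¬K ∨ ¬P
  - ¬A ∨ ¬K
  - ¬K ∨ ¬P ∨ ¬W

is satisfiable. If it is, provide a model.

Unit clause (P) forces P = True.
Set A = True.
  then (¬A ∨ ¬K) forces K = False.
  then (¬A ∨ K ∨ ¬V) forces V = False.
Set W = True.
  then (N ∨ ¬W) forces N = True.
Set D = True.
All clauses satisfied.

A = True; W = True; N = True; D = True; V = False; P = True; K = False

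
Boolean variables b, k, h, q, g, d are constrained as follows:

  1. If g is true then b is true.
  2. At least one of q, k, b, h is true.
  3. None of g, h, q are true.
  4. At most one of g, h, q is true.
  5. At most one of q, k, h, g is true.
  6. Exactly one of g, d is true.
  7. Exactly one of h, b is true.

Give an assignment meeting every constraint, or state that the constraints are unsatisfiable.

b: True, k: False, h: False, q: False, g: False, d: True

  (1) g=F ⇒ b: vacuous ✓
  (2) {q, k, b, h}: 1 true — at least one ✓
  (3) {g, h, q}: 0 true — none ✓
  (4) {g, h, q}: 0 true — at most one ✓
  (5) {q, k, h, g}: 0 true — at most one ✓
  (6) {g, d}: 1 true — exactly one ✓
  (7) {h, b}: 1 true — exactly one ✓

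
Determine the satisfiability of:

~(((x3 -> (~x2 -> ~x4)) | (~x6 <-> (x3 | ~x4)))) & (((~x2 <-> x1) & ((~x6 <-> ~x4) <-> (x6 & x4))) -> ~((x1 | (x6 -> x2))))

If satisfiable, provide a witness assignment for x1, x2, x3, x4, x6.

x1=F; x2=F; x3=T; x4=T; x6=T

  ~(((x3 -> (~x2 -> ~x4)) | (~x6 <-> (x3 | ~x4)))) = True
    (x3 -> (~x2 -> ~x4)) | (~x6 <-> (x3 | ~x4)) = False
      x3 -> (~x2 -> ~x4) = False
        ~x2 -> ~x4 = False
          ~x2 = True
          ~x4 = False
      ~x6 <-> (x3 | ~x4) = False
        ~x6 = False
        x3 | ~x4 = True
          ~x4 = False
  ((~x2 <-> x1) & ((~x6 <-> ~x4) <-> (x6 & x4))) -> ~((x1 | (x6 -> x2))) = True
    (~x2 <-> x1) & ((~x6 <-> ~x4) <-> (x6 & x4)) = False
      ~x2 <-> x1 = False
        ~x2 = True
      (~x6 <-> ~x4) <-> (x6 & x4) = True
        ~x6 <-> ~x4 = True
          ~x6 = False
          ~x4 = False
        x6 & x4 = True
    ~((x1 | (x6 -> x2))) = True
      x1 | (x6 -> x2) = False
        x6 -> x2 = False
Both conjuncts True, so the formula holds.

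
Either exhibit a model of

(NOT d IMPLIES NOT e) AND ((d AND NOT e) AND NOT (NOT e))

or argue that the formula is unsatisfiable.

Unsatisfiable — no assignment works.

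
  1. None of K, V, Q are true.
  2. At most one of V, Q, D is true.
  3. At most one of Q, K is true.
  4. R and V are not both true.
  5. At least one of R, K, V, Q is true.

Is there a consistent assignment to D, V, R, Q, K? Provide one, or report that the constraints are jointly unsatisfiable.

D=T, V=F, R=T, Q=F, K=F

  (1) {K, V, Q}: 0 true — none ✓
  (2) {V, Q, D}: 1 true — at most one ✓
  (3) {Q, K}: 0 true — at most one ✓
  (4) R=T, V=F — not both ✓
  (5) {R, K, V, Q}: 1 true — at least one ✓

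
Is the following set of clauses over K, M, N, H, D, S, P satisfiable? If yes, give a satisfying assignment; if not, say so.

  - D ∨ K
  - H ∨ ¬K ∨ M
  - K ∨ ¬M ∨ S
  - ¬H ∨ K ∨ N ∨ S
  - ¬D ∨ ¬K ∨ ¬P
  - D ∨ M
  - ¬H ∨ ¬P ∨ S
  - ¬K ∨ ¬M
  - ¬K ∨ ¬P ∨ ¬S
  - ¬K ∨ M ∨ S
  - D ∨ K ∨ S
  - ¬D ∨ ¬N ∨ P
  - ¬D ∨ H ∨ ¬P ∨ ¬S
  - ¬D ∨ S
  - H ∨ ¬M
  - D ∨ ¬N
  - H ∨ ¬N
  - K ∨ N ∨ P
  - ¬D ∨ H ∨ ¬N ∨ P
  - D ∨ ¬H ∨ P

Set K = False.
  then (D ∨ K) forces D = True.
  then (¬D ∨ S) forces S = True.
Set M = True.
  then (H ∨ ¬M) forces H = True.
Set N = True.
  then (¬D ∨ ¬N ∨ P) forces P = True.
All clauses satisfied.

K = False, M = True, N = True, H = True, D = True, S = True, P = True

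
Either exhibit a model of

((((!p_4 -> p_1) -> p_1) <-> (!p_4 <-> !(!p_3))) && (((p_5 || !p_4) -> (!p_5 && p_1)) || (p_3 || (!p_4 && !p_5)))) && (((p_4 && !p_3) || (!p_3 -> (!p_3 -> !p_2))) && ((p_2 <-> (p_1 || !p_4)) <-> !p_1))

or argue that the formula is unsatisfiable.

p_1 = False; p_2 = True; p_3 = True; p_4 = False; p_5 = False

  (((!p_4 -> p_1) -> p_1) <-> (!p_4 <-> !(!p_3))) && (((p_5 || !p_4) -> (!p_5 && p_1)) || (p_3 || (!p_4 && !p_5))) = True
    ((!p_4 -> p_1) -> p_1) <-> (!p_4 <-> !(!p_3)) = True
      (!p_4 -> p_1) -> p_1 = True
        !p_4 -> p_1 = False
          !p_4 = True
      !p_4 <-> !(!p_3) = True
        !p_4 = True
        !(!p_3) = True
          !p_3 = False
    ((p_5 || !p_4) -> (!p_5 && p_1)) || (p_3 || (!p_4 && !p_5)) = True
      (p_5 || !p_4) -> (!p_5 && p_1) = False
        p_5 || !p_4 = True
          !p_4 = True
        !p_5 && p_1 = False
          !p_5 = True
      p_3 || (!p_4 && !p_5) = True
        !p_4 && !p_5 = True
          !p_4 = True
          !p_5 = True
  ((p_4 && !p_3) || (!p_3 -> (!p_3 -> !p_2))) && ((p_2 <-> (p_1 || !p_4)) <-> !p_1) = True
    (p_4 && !p_3) || (!p_3 -> (!p_3 -> !p_2)) = True
      p_4 && !p_3 = False
        !p_3 = False
      !p_3 -> (!p_3 -> !p_2) = True
        !p_3 = False
        !p_3 -> !p_2 = True
          !p_3 = False
          !p_2 = False
    (p_2 <-> (p_1 || !p_4)) <-> !p_1 = True
      p_2 <-> (p_1 || !p_4) = True
        p_1 || !p_4 = True
          !p_4 = True
      !p_1 = True
Both conjuncts True, so the formula holds.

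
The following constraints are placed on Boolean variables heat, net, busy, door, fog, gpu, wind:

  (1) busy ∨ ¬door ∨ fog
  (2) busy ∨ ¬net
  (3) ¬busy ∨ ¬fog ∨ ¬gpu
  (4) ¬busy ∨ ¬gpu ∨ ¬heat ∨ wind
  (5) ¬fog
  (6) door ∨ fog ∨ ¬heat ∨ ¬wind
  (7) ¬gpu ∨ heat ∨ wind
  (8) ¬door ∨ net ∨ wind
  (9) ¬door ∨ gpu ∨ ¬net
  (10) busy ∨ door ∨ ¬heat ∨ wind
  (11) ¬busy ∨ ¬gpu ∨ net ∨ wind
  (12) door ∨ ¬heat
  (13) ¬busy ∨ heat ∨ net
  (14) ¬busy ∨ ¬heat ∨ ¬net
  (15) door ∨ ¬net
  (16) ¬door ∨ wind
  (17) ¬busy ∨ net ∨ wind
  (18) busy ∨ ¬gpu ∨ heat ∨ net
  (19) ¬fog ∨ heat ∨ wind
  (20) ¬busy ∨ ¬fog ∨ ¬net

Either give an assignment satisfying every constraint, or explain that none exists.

Unit clause (¬fog) forces fog = False.
Set heat = False.
Set net = False.
  then (¬busy ∨ heat ∨ net) forces busy = False.
  then (busy ∨ ¬gpu ∨ heat ∨ net) forces gpu = False.
  then (busy ∨ ¬door ∨ fog) forces door = False.
Set wind = False.
All clauses satisfied.

heat = False, net = False, busy = False, door = False, fog = False, gpu = False, wind = False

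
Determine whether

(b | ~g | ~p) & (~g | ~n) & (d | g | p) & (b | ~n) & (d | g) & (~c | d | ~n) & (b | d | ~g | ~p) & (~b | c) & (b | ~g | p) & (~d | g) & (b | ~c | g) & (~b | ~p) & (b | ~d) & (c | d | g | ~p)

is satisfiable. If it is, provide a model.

Try n = True:
  (~g | ~n) forces g = False.
  (b | ~n) forces b = True.
  (d | g) forces d = True.
  clause (~d | g) is falsified — backtrack.
So n = False.
Set g = True.
Set d = True.
  then (b | ~d) forces b = True.
  then (~b | c) forces c = True.
  then (~b | ~p) forces p = False.
All clauses satisfied.

n = False, g = True, d = True, b = True, p = False, c = True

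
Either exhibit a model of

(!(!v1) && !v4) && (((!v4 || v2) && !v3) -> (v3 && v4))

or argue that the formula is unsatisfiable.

v1 = True, v2 = True, v3 = True, v4 = False

  !(!v1) && !v4 = True
    !(!v1) = True
      !v1 = False
    !v4 = True
  ((!v4 || v2) && !v3) -> (v3 && v4) = True
    (!v4 || v2) && !v3 = False
      !v4 || v2 = True
        !v4 = True
      !v3 = False
    v3 && v4 = False
Both conjuncts True, so the formula holds.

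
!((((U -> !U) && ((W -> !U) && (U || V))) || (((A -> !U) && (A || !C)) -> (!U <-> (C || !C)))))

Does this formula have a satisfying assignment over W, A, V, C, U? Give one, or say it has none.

W = False, A = False, V = False, C = False, U = True

  !((((U -> !U) && ((W -> !U) && (U || V))) || (((A -> !U) && (A || !C)) -> (!U <-> (C || !C))))) = True
    ((U -> !U) && ((W -> !U) && (U || V))) || (((A -> !U) && (A || !C)) -> (!U <-> (C || !C))) = False
      (U -> !U) && ((W -> !U) && (U || V)) = False
        U -> !U = False
          !U = False
        (W -> !U) && (U || V) = True
          W -> !U = True
            !U = False
          U || V = True
      ((A -> !U) && (A || !C)) -> (!U <-> (C || !C)) = False
        (A -> !U) && (A || !C) = True
          A -> !U = True
            !U = False
          A || !C = True
            !C = True
        !U <-> (C || !C) = False
          !U = False
          C || !C = True
            !C = True
The formula evaluates to True.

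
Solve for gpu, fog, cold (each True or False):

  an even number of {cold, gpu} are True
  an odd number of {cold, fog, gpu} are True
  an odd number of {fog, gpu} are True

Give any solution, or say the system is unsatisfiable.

gpu = False, fog = True, cold = False

{cold, gpu}: 0 true → even ✓
{cold, fog, gpu}: 1 true → odd ✓
{fog, gpu}: 1 true → odd ✓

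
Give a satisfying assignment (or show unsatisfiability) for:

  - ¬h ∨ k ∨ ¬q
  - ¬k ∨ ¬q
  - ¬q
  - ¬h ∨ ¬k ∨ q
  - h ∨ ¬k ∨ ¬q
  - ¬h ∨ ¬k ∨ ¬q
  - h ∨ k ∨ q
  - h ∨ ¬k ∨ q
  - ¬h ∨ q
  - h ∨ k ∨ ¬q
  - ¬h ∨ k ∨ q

Case q = True:
  Clause (¬q) is falsified — contradiction.
Case q = False:
  (¬h ∨ q) forces h = False.
  (h ∨ k ∨ q) forces k = True.
  Clause (h ∨ ¬k ∨ q) is falsified — contradiction.
Both cases fail, so the formula is unsatisfiable.

Unsatisfiable — no assignment works.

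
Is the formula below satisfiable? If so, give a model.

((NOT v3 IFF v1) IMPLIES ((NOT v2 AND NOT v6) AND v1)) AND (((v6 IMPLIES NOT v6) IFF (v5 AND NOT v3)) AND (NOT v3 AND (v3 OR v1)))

v1 = True; v2 = False; v3 = False; v5 = True; v6 = False

  (NOT v3 IFF v1) IMPLIES ((NOT v2 AND NOT v6) AND v1) = True
    NOT v3 IFF v1 = True
      NOT v3 = True
    (NOT v2 AND NOT v6) AND v1 = True
      NOT v2 AND NOT v6 = True
        NOT v2 = True
        NOT v6 = True
  ((v6 IMPLIES NOT v6) IFF (v5 AND NOT v3)) AND (NOT v3 AND (v3 OR v1)) = True
    (v6 IMPLIES NOT v6) IFF (v5 AND NOT v3) = True
      v6 IMPLIES NOT v6 = True
        NOT v6 = True
      v5 AND NOT v3 = True
        NOT v3 = True
    NOT v3 AND (v3 OR v1) = True
      NOT v3 = True
      v3 OR v1 = True
Both conjuncts True, so the formula holds.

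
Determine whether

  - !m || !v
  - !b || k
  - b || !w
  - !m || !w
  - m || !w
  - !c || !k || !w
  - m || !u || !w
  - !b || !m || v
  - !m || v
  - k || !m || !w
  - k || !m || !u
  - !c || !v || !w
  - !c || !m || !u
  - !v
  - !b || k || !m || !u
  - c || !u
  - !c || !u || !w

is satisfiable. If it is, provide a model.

u=F; b=F; v=F; c=F; k=T; w=F; m=F

Unit clause (!v) forces v = False.
In (!m || v) only !m is left, so m = False.
In (m || !w) only !w is left, so w = False.
Set u = False.
Set b = False.
Set c = False.
Set k = True.
All clauses satisfied.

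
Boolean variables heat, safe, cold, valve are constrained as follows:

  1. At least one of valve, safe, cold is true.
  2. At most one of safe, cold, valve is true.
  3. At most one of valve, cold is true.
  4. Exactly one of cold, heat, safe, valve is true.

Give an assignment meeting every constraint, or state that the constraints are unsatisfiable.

heat=F, safe=F, cold=F, valve=T

  (1) {valve, safe, cold}: 1 true — at least one ✓
  (2) {safe, cold, valve}: 1 true — at most one ✓
  (3) {valve, cold}: 1 true — at most one ✓
  (4) {cold, heat, safe, valve}: 1 true — exactly one ✓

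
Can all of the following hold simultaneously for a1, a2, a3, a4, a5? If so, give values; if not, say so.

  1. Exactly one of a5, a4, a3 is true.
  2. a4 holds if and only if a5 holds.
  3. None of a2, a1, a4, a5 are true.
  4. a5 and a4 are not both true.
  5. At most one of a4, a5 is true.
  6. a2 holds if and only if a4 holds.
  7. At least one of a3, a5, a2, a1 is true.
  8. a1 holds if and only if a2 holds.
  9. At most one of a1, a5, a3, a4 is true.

a1 = False; a2 = False; a3 = True; a4 = False; a5 = False

  (1) {a5, a4, a3}: 1 true — exactly one ✓
  (2) a4=F, a5=F — same ✓
  (3) {a2, a1, a4, a5}: 0 true — none ✓
  (4) a5=F, a4=F — not both ✓
  (5) {a4, a5}: 0 true — at most one ✓
  (6) a2=F, a4=F — same ✓
  (7) {a3, a5, a2, a1}: 1 true — at least one ✓
  (8) a1=F, a2=F — same ✓
  (9) {a1, a5, a3, a4}: 1 true — at most one ✓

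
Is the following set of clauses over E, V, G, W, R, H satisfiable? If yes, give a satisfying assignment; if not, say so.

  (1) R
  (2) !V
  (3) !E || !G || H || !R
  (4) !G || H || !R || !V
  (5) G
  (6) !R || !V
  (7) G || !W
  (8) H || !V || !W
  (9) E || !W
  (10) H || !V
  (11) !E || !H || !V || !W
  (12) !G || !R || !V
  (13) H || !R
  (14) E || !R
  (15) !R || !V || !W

E = True, V = False, G = True, W = False, R = True, H = True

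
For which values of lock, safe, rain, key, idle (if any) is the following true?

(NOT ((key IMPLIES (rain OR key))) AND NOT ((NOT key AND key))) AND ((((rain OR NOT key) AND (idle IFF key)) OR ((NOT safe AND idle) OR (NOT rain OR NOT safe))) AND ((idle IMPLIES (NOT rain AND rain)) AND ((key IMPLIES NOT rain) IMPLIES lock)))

UNSATISFIABLE

The conjunct NOT ((key IMPLIES (rain OR key))) is unsatisfiable on its own:
  rain=F, key=F: evaluates to False.
  rain=F, key=T: evaluates to False.
  rain=T, key=F: evaluates to False.
  rain=T, key=T: evaluates to False.
So the whole conjunction is unsatisfiable.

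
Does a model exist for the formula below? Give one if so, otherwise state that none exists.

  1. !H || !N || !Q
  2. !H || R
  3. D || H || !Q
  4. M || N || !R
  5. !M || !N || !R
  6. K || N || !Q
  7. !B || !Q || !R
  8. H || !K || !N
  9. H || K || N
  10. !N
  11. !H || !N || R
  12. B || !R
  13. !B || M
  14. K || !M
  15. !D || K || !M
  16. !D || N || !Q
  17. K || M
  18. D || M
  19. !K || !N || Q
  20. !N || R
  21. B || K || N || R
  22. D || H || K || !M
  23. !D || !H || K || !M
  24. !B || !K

Unit clause (!N) forces N = False.
Set D = False.
  then (D || M) forces M = True.
  then (K || !M) forces K = True.
  then (!B || !K) forces B = False.
  then (B || !R) forces R = False.
  then (!H || R) forces H = False.
  then (D || H || !Q) forces Q = False.
All clauses satisfied.

D = False, B = False, H = False, R = False, K = True, N = False, M = True, Q = False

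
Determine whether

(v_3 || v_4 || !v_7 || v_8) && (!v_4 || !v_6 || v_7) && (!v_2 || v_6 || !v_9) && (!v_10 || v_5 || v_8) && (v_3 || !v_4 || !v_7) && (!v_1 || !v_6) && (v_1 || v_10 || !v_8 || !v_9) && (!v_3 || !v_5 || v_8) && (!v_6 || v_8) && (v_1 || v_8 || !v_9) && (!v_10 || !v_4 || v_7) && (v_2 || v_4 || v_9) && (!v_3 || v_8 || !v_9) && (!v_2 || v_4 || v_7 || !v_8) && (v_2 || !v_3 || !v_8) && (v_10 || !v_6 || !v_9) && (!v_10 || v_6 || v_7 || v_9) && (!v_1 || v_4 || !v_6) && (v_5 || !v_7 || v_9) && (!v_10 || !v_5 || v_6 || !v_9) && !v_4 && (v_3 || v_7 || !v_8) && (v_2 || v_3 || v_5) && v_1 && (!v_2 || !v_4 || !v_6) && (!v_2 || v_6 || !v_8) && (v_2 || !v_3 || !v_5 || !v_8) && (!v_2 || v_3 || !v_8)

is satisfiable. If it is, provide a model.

Unit clause (!v_4) forces v_4 = False.
Unit clause (v_1) forces v_1 = True.
In (!v_1 || !v_6) only !v_6 is left, so v_6 = False.
Set v_2 = True.
  then (!v_2 || v_6 || !v_9) forces v_9 = False.
  then (!v_2 || v_6 || !v_8) forces v_8 = False.
Set v_3 = False.
  then (v_3 || v_4 || !v_7 || v_8) forces v_7 = False.
  then (!v_10 || v_6 || v_7 || v_9) forces v_10 = False.
Set v_5 = False.
All clauses satisfied.

v_1=T; v_2=T; v_3=F; v_4=F; v_5=F; v_6=F; v_7=F; v_8=F; v_9=F; v_10=F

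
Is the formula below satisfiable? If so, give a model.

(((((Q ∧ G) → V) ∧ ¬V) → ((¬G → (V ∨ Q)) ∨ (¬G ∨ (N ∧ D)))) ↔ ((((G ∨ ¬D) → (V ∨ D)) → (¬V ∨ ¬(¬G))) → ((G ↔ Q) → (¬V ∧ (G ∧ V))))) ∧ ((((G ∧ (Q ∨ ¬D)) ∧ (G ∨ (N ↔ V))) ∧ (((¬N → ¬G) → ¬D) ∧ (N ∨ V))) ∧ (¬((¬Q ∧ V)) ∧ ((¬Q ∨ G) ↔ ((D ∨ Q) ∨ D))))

No satisfying assignment exists.

Case G = True: the formula simplifies to (Q → (¬V ∧ V)) ∧ (((Q ∨ ¬D) ∧ ((N → ¬D) ∧ (N ∨ V))) ∧ (¬((¬Q ∧ V)) ∧ ((D ∨ Q) ∨ D))).
  Q = True: simplifies to (¬V ∧ V) ∧ ((N → ¬D) ∧ (N ∨ V)).
    V = True: the conjunct ¬V is False.
    V = False: the conjunct V is False.
  Q = False: simplifies to (¬D ∧ ((N → ¬D) ∧ (N ∨ V))) ∧ (¬V ∧ (D ∨ D)).
    D = True: the conjunct ¬D is False.
    D = False: the conjunct D ∨ D becomes False ∨ False = False.
Case G = False: the conjunct G is False.
Both cases fail — unsatisfiable.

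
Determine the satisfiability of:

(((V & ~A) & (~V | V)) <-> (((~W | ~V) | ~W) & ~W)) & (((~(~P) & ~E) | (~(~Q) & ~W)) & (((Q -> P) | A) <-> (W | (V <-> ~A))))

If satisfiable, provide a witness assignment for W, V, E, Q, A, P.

W=T, V=F, E=F, Q=F, A=F, P=T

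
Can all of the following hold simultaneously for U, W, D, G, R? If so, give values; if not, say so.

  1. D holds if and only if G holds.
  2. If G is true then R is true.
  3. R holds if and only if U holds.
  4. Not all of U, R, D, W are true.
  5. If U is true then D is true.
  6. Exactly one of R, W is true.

U=T, W=F, D=T, G=T, R=T

  (1) D=T, G=T — same ✓
  (2) G=T ⇒ R: T ✓
  (3) R=T, U=T — same ✓
  (4) {U, R, D, W}: 3/4 true — not all ✓
  (5) U=T ⇒ D: T ✓
  (6) {R, W}: 1 true — exactly one ✓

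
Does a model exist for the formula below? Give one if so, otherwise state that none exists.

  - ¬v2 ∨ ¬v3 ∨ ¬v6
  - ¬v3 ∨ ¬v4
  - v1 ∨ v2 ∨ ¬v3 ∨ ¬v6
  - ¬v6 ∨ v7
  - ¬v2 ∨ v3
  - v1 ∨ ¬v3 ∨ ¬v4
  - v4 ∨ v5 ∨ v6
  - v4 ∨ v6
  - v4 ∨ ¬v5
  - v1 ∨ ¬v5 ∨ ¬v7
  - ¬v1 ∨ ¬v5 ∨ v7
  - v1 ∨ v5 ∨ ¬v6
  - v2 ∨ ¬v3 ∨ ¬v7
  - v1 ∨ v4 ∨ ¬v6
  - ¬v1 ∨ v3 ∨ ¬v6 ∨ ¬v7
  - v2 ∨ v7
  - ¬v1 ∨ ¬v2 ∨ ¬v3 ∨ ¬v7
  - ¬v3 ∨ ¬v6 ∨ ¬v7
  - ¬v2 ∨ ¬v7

Set v1 = False.
Try v2 = True:
  (¬v2 ∨ v3) forces v3 = True.
  (¬v2 ∨ ¬v3 ∨ ¬v6) forces v6 = False.
  (¬v3 ∨ ¬v4) forces v4 = False.
  clause (v4 ∨ v6) is falsified — backtrack.
So v2 = False.
  then (v2 ∨ v7) forces v7 = True.
  then (v1 ∨ ¬v5 ∨ ¬v7) forces v5 = False.
  then (v1 ∨ v5 ∨ ¬v6) forces v6 = False.
  then (v2 ∨ ¬v3 ∨ ¬v7) forces v3 = False.
  then (v4 ∨ v5 ∨ v6) forces v4 = True.
All clauses satisfied.

v1 = False, v2 = False, v3 = False, v4 = True, v5 = False, v6 = False, v7 = True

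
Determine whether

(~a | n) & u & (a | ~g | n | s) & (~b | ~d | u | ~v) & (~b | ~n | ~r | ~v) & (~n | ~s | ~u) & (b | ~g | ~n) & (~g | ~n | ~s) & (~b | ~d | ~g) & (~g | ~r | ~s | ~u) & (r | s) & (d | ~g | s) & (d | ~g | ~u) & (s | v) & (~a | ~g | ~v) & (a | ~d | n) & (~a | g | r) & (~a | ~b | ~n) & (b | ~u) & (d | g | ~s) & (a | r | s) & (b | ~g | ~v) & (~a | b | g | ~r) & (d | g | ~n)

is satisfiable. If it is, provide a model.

Unit clause (u) forces u = True.
In (b | ~u) only b is left, so b = True.
Try g = True:
  (~b | ~d | ~g) forces d = False.
  clause (d | ~g | ~u) is falsified — backtrack.
So g = False.
Set a = False.
Set n = False.
  then (a | ~d | n) forces d = False.
  then (d | g | ~s) forces s = False.
  then (a | r | s) forces r = True.
  then (s | v) forces v = True.
All clauses satisfied.

g = False; a = False; b = True; n = False; d = False; v = True; s = False; u = True; r = True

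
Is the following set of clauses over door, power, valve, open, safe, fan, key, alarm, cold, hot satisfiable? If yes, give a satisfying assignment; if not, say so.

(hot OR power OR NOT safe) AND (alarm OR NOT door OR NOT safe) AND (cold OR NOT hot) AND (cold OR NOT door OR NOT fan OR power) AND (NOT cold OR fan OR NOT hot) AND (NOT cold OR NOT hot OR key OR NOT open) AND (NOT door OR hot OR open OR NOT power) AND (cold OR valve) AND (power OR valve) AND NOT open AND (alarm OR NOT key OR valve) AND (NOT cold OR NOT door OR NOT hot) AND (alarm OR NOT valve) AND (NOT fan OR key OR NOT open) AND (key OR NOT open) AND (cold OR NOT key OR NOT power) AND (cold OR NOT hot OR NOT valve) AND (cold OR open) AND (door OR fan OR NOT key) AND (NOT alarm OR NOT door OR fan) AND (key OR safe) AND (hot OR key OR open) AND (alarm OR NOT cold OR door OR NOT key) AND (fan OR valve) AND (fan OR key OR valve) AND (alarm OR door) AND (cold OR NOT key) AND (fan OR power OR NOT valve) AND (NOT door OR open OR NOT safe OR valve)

Unit clause (NOT open) forces open = False.
In (cold OR open) only cold is left, so cold = True.
Set door = False.
  then (alarm OR door) forces alarm = True.
Set power = True.
Set valve = False.
  then (fan OR valve) forces fan = True.
Set safe = True.
Set key = True.
Set hot = True.
All clauses satisfied.

door: False; power: True; valve: False; open: False; safe: True; fan: True; key: True; alarm: True; cold: True; hot: True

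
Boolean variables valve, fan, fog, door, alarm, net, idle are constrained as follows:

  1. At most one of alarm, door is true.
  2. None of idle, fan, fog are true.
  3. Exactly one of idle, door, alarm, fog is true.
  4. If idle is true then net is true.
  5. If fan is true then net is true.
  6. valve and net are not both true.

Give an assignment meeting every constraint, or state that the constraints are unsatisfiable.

valve = False, fan = False, fog = False, door = False, alarm = True, net = True, idle = False

  (1) {alarm, door}: 1 true — at most one ✓
  (2) {idle, fan, fog}: 0 true — none ✓
  (3) {idle, door, alarm, fog}: 1 true — exactly one ✓
  (4) idle=F ⇒ net: vacuous ✓
  (5) fan=F ⇒ net: vacuous ✓
  (6) valve=F, net=T — not both ✓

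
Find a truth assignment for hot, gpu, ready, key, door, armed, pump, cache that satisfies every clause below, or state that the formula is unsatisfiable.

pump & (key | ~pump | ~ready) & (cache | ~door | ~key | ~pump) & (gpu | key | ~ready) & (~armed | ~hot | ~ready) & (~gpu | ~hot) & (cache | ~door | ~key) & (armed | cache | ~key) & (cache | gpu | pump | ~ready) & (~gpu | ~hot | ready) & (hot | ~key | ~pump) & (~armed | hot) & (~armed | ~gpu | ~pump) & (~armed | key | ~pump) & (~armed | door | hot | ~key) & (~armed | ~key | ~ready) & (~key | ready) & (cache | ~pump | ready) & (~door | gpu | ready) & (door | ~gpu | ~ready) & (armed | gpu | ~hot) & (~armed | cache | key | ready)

hot=F, gpu=T, ready=F, key=F, door=T, armed=F, pump=T, cache=T

Unit clause (pump) forces pump = True.
Set hot = False.
  then (hot | ~key | ~pump) forces key = False.
  then (~armed | hot) forces armed = False.
  then (key | ~pump | ~ready) forces ready = False.
  then (cache | ~pump | ready) forces cache = True.
Set gpu = True.
Set door = True.
All clauses satisfied.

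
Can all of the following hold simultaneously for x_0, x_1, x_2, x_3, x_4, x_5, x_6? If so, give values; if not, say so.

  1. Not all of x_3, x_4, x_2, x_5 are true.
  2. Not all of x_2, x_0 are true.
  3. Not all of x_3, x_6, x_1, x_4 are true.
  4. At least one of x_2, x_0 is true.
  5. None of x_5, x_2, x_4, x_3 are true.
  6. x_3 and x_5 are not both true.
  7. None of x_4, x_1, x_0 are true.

Case x_0 = True:
  Constraint (7) is violated (x_0=T) — contradiction.
Case x_0 = False:
  (4) with x_0=F forces x_2 = True.
  Constraint (5) is violated (x_2=T) — contradiction.
Both cases fail — unsatisfiable.

UNSATISFIABLE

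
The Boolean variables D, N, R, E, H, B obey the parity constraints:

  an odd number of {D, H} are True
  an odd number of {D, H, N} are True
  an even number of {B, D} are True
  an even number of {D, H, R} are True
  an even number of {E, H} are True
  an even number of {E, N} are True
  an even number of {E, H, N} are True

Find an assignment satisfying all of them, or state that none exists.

D=T, N=F, R=T, E=F, H=F, B=T

{D, H}: 1 true → odd ✓
{D, H, N}: 1 true → odd ✓
{B, D}: 2 true → even ✓
{D, H, R}: 2 true → even ✓
{E, H}: 0 true → even ✓
{E, N}: 0 true → even ✓
{E, H, N}: 0 true → even ✓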